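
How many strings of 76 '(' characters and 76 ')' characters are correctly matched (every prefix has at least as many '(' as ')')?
C_76 = 4790408930363303911328386208394864461024520

These balanced parentheses are counted by the Catalan number C_n = (1/(n + 1)) · C(2n, n). For n = 76: C_76 = (1/77) · C(152, 76) = 368861487637974401172285738046404563498888040/77 = 4790408930363303911328386208394864461024520.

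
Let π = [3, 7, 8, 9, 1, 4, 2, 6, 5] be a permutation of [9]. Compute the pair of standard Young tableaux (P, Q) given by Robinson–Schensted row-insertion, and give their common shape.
P = [1, 2, 5, 9] / [3, 4, 6] / [7, 8];  Q = [1, 2, 3, 4] / [5, 6, 8] / [7, 9];  common shape = (4, 3, 2)

Row-insert the values π_1, π_2, … into P one at a time, bumping the leftmost entry strictly greater than the inserted value down to the next row. The recording tableau Q records, in position (i, j), the step at which that cell was added to P.
  Insert 3 (step 1): P = [3];  Q = [1]
  Insert 7 (step 2): P = [3, 7];  Q = [1, 2]
  Insert 8 (step 3): P = [3, 7, 8];  Q = [1, 2, 3]
  Insert 9 (step 4): P = [3, 7, 8, 9];  Q = [1, 2, 3, 4]
  Insert 1 (step 5): P = [1, 7, 8, 9] / [3];  Q = [1, 2, 3, 4] / [5]
  Insert 4 (step 6): P = [1, 4, 8, 9] / [3, 7];  Q = [1, 2, 3, 4] / [5, 6]
  Insert 2 (step 7): P = [1, 2, 8, 9] / [3, 4] / [7];  Q = [1, 2, 3, 4] / [5, 6] / [7]
  Insert 6 (step 8): P = [1, 2, 6, 9] / [3, 4, 8] / [7];  Q = [1, 2, 3, 4] / [5, 6, 8] / [7]
  Insert 5 (step 9): P = [1, 2, 5, 9] / [3, 4, 6] / [7, 8];  Q = [1, 2, 3, 4] / [5, 6, 8] / [7, 9]
Final shape: (4, 3, 2).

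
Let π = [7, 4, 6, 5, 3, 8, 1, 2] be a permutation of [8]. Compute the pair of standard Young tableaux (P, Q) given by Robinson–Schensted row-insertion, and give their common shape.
P = [1, 2, 8] / [3, 5] / [4] / [6] / [7];  Q = [1, 3, 6] / [2, 8] / [4] / [5] / [7];  common shape = (3, 2, 1, 1, 1)

Row-insert the values π_1, π_2, … into P one at a time, bumping the leftmost entry strictly greater than the inserted value down to the next row. The recording tableau Q records, in position (i, j), the step at which that cell was added to P.
  Insert 7 (step 1): P = [7];  Q = [1]
  Insert 4 (step 2): P = [4] / [7];  Q = [1] / [2]
  Insert 6 (step 3): P = [4, 6] / [7];  Q = [1, 3] / [2]
  Insert 5 (step 4): P = [4, 5] / [6] / [7];  Q = [1, 3] / [2] / [4]
  Insert 3 (step 5): P = [3, 5] / [4] / [6] / [7];  Q = [1, 3] / [2] / [4] / [5]
  Insert 8 (step 6): P = [3, 5, 8] / [4] / [6] / [7];  Q = [1, 3, 6] / [2] / [4] / [5]
  Insert 1 (step 7): P = [1, 5, 8] / [3] / [4] / [6] / [7];  Q = [1, 3, 6] / [2] / [4] / [5] / [7]
  Insert 2 (step 8): P = [1, 2, 8] / [3, 5] / [4] / [6] / [7];  Q = [1, 3, 6] / [2, 8] / [4] / [5] / [7]
Final shape: (3, 2, 1, 1, 1).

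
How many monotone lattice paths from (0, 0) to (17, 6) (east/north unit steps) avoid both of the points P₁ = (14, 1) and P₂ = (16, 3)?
Number of paths = 96591

Inclusion–exclusion. Total paths: C(23, 17) = 100947. Through P₁: C(15, 14)·C(8, 3) = 840. Through P₂: C(19, 16)·C(4, 1) = 3876. Since P₁ is strictly southwest of P₂, a monotone path through both must visit P₁ then P₂; paths through both = C(15, 14)·C(4, 2)·C(4, 1) = 360. Avoid both = 100947 − 840 − 3876 + 360 = 96591.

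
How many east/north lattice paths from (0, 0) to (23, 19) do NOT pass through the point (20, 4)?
Number of paths = 446766639984

Total paths from (0, 0) to (23, 19): C(42, 23) = 446775310800. Paths through (20, 4): (paths (0, 0) → (20, 4)) × (paths (20, 4) → (23, 19)) = C(24, 20) · C(18, 3) = 10626 · 816 = 8670816. Avoidance count = 446775310800 − 8670816 = 446766639984.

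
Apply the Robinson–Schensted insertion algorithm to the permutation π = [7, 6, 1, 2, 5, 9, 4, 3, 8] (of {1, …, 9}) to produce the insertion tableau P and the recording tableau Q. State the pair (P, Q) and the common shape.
P = [1, 2, 3, 8] / [4, 9] / [5] / [6] / [7];  Q = [1, 4, 5, 6] / [2, 9] / [3] / [7] / [8];  common shape = (4, 2, 1, 1, 1)

Row-insert the values π_1, π_2, … into P one at a time, bumping the leftmost entry strictly greater than the inserted value down to the next row. The recording tableau Q records, in position (i, j), the step at which that cell was added to P.
  Insert 7 (step 1): P = [7];  Q = [1]
  Insert 6 (step 2): P = [6] / [7];  Q = [1] / [2]
  Insert 1 (step 3): P = [1] / [6] / [7];  Q = [1] / [2] / [3]
  Insert 2 (step 4): P = [1, 2] / [6] / [7];  Q = [1, 4] / [2] / [3]
  Insert 5 (step 5): P = [1, 2, 5] / [6] / [7];  Q = [1, 4, 5] / [2] / [3]
  Insert 9 (step 6): P = [1, 2, 5, 9] / [6] / [7];  Q = [1, 4, 5, 6] / [2] / [3]
  Insert 4 (step 7): P = [1, 2, 4, 9] / [5] / [6] / [7];  Q = [1, 4, 5, 6] / [2] / [3] / [7]
  Insert 3 (step 8): P = [1, 2, 3, 9] / [4] / [5] / [6] / [7];  Q = [1, 4, 5, 6] / [2] / [3] / [7] / [8]
  Insert 8 (step 9): P = [1, 2, 3, 8] / [4, 9] / [5] / [6] / [7];  Q = [1, 4, 5, 6] / [2, 9] / [3] / [7] / [8]
Final shape: (4, 2, 1, 1, 1).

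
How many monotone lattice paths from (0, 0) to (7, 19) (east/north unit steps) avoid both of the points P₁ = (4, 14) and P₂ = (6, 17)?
Number of paths = 275399

Inclusion–exclusion. Total paths: C(26, 7) = 657800. Through P₁: C(18, 4)·C(8, 3) = 171360. Through P₂: C(23, 6)·C(3, 1) = 302841. Since P₁ is strictly southwest of P₂, a monotone path through both must visit P₁ then P₂; paths through both = C(18, 4)·C(5, 2)·C(3, 1) = 91800. Avoid both = 657800 − 171360 − 302841 + 91800 = 275399.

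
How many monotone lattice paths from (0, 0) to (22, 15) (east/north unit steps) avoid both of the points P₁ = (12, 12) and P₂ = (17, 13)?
Number of paths = 6416577950

Inclusion–exclusion. Total paths: C(37, 22) = 9364199760. Through P₁: C(24, 12)·C(13, 10) = 773388616. Through P₂: C(30, 17)·C(7, 5) = 2514956850. Since P₁ is strictly southwest of P₂, a monotone path through both must visit P₁ then P₂; paths through both = C(24, 12)·C(6, 5)·C(7, 5) = 340723656. Avoid both = 9364199760 − 773388616 − 2514956850 + 340723656 = 6416577950.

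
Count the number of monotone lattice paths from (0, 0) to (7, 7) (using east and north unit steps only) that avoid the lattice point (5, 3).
Number of paths = 2592

Total paths from (0, 0) to (7, 7): C(14, 7) = 3432. Paths through (5, 3): (paths (0, 0) → (5, 3)) × (paths (5, 3) → (7, 7)) = C(8, 5) · C(6, 2) = 56 · 15 = 840. Avoidance count = 3432 − 840 = 2592.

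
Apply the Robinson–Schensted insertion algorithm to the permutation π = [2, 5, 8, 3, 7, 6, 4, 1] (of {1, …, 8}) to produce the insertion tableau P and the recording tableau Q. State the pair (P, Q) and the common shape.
P = [1, 3, 4] / [2, 6] / [5] / [7] / [8];  Q = [1, 2, 3] / [4, 5] / [6] / [7] / [8];  common shape = (3, 2, 1, 1, 1)

Row-insert the values π_1, π_2, … into P one at a time, bumping the leftmost entry strictly greater than the inserted value down to the next row. The recording tableau Q records, in position (i, j), the step at which that cell was added to P.
  Insert 2 (step 1): P = [2];  Q = [1]
  Insert 5 (step 2): P = [2, 5];  Q = [1, 2]
  Insert 8 (step 3): P = [2, 5, 8];  Q = [1, 2, 3]
  Insert 3 (step 4): P = [2, 3, 8] / [5];  Q = [1, 2, 3] / [4]
  Insert 7 (step 5): P = [2, 3, 7] / [5, 8];  Q = [1, 2, 3] / [4, 5]
  Insert 6 (step 6): P = [2, 3, 6] / [5, 7] / [8];  Q = [1, 2, 3] / [4, 5] / [6]
  Insert 4 (step 7): P = [2, 3, 4] / [5, 6] / [7] / [8];  Q = [1, 2, 3] / [4, 5] / [6] / [7]
  Insert 1 (step 8): P = [1, 3, 4] / [2, 6] / [5] / [7] / [8];  Q = [1, 2, 3] / [4, 5] / [6] / [7] / [8]
Final shape: (3, 2, 1, 1, 1).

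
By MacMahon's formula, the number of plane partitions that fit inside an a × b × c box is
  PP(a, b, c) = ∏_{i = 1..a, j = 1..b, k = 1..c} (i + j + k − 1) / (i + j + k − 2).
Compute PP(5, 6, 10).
PP(5, 6, 10) = 559611782036736

Evaluate the triple product over i = 1..5, j = 1..6, k = 1..10. The factors are (2/1) · (3/2) · (4/3) · (5/4) · (6/5) · (7/6) · (8/7) · (9/8) · … (300 factors total). The numerators and denominators telescope so the product is an integer; carrying out the multiplication exactly gives PP(5, 6, 10) = 559611782036736.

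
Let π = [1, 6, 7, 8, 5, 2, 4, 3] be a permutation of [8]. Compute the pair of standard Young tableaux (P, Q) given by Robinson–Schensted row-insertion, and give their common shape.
P = [1, 2, 3, 8] / [4, 7] / [5] / [6];  Q = [1, 2, 3, 4] / [5, 7] / [6] / [8];  common shape = (4, 2, 1, 1)

Row-insert the values π_1, π_2, … into P one at a time, bumping the leftmost entry strictly greater than the inserted value down to the next row. The recording tableau Q records, in position (i, j), the step at which that cell was added to P.
  Insert 1 (step 1): P = [1];  Q = [1]
  Insert 6 (step 2): P = [1, 6];  Q = [1, 2]
  Insert 7 (step 3): P = [1, 6, 7];  Q = [1, 2, 3]
  Insert 8 (step 4): P = [1, 6, 7, 8];  Q = [1, 2, 3, 4]
  Insert 5 (step 5): P = [1, 5, 7, 8] / [6];  Q = [1, 2, 3, 4] / [5]
  Insert 2 (step 6): P = [1, 2, 7, 8] / [5] / [6];  Q = [1, 2, 3, 4] / [5] / [6]
  Insert 4 (step 7): P = [1, 2, 4, 8] / [5, 7] / [6];  Q = [1, 2, 3, 4] / [5, 7] / [6]
  Insert 3 (step 8): P = [1, 2, 3, 8] / [4, 7] / [5] / [6];  Q = [1, 2, 3, 4] / [5, 7] / [6] / [8]
Final shape: (4, 2, 1, 1).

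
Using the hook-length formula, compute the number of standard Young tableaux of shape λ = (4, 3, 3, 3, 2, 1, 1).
# SYT of shape (4, 3, 3, 3, 2, 1, 1) = 1050192

Hook-length formula: f^λ = n! / Π hook(c), product over all cells c of the Young diagram. For λ = (4, 3, 3, 3, 2, 1, 1), n = 17 boxes. Hook lengths by row (left-to-right, top-to-bottom): [10, 7, 5, 1]; [8, 5, 3]; [7, 4, 2]; [6, 3, 1]; [4, 1]; [2]; [1]. Product of hooks = 338688000. So f^λ = 17! / 338688000 = 355687428096000 / 338688000 = 1050192.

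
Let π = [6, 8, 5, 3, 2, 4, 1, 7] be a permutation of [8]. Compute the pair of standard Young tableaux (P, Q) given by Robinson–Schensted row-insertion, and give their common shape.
P = [1, 4, 7] / [2, 8] / [3] / [5] / [6];  Q = [1, 2, 8] / [3, 6] / [4] / [5] / [7];  common shape = (3, 2, 1, 1, 1)

Row-insert the values π_1, π_2, … into P one at a time, bumping the leftmost entry strictly greater than the inserted value down to the next row. The recording tableau Q records, in position (i, j), the step at which that cell was added to P.
  Insert 6 (step 1): P = [6];  Q = [1]
  Insert 8 (step 2): P = [6, 8];  Q = [1, 2]
  Insert 5 (step 3): P = [5, 8] / [6];  Q = [1, 2] / [3]
  Insert 3 (step 4): P = [3, 8] / [5] / [6];  Q = [1, 2] / [3] / [4]
  Insert 2 (step 5): P = [2, 8] / [3] / [5] / [6];  Q = [1, 2] / [3] / [4] / [5]
  Insert 4 (step 6): P = [2, 4] / [3, 8] / [5] / [6];  Q = [1, 2] / [3, 6] / [4] / [5]
  Insert 1 (step 7): P = [1, 4] / [2, 8] / [3] / [5] / [6];  Q = [1, 2] / [3, 6] / [4] / [5] / [7]
  Insert 7 (step 8): P = [1, 4, 7] / [2, 8] / [3] / [5] / [6];  Q = [1, 2, 8] / [3, 6] / [4] / [5] / [7]
Final shape: (3, 2, 1, 1, 1).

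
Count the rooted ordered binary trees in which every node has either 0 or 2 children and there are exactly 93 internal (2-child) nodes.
C_93 = 60960876535340415751462563580829648891969728907438000

These full binary trees are counted by the Catalan number C_n = (1/(n + 1)) · C(2n, n). For n = 93: C_93 = (1/94) · C(186, 93) = 5730322394321999080637480976597986995845154517299172000/94 = 60960876535340415751462563580829648891969728907438000.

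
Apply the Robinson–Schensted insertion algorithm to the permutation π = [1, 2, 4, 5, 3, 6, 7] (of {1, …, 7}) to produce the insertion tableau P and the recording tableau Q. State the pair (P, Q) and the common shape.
P = [1, 2, 3, 5, 6, 7] / [4];  Q = [1, 2, 3, 4, 6, 7] / [5];  common shape = (6, 1)

Row-insert the values π_1, π_2, … into P one at a time, bumping the leftmost entry strictly greater than the inserted value down to the next row. The recording tableau Q records, in position (i, j), the step at which that cell was added to P.
  Insert 1 (step 1): P = [1];  Q = [1]
  Insert 2 (step 2): P = [1, 2];  Q = [1, 2]
  Insert 4 (step 3): P = [1, 2, 4];  Q = [1, 2, 3]
  Insert 5 (step 4): P = [1, 2, 4, 5];  Q = [1, 2, 3, 4]
  Insert 3 (step 5): P = [1, 2, 3, 5] / [4];  Q = [1, 2, 3, 4] / [5]
  Insert 6 (step 6): P = [1, 2, 3, 5, 6] / [4];  Q = [1, 2, 3, 4, 6] / [5]
  Insert 7 (step 7): P = [1, 2, 3, 5, 6, 7] / [4];  Q = [1, 2, 3, 4, 6, 7] / [5]
Final shape: (6, 1).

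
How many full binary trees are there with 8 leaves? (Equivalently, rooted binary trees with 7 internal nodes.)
C_7 = 429

These full binary trees are counted by the Catalan number C_n = (1/(n + 1)) · C(2n, n). For n = 7: C_7 = (1/8) · C(14, 7) = 3432/8 = 429.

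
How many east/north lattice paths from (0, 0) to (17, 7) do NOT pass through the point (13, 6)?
Number of paths = 210444

Total paths from (0, 0) to (17, 7): C(24, 17) = 346104. Paths through (13, 6): (paths (0, 0) → (13, 6)) × (paths (13, 6) → (17, 7)) = C(19, 13) · C(5, 4) = 27132 · 5 = 135660. Avoidance count = 346104 − 135660 = 210444.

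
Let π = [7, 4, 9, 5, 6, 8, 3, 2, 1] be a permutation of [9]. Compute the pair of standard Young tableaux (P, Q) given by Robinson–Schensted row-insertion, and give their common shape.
P = [1, 5, 6, 8] / [2, 9] / [3] / [4] / [7];  Q = [1, 3, 5, 6] / [2, 4] / [7] / [8] / [9];  common shape = (4, 2, 1, 1, 1)

Row-insert the values π_1, π_2, … into P one at a time, bumping the leftmost entry strictly greater than the inserted value down to the next row. The recording tableau Q records, in position (i, j), the step at which that cell was added to P.
  Insert 7 (step 1): P = [7];  Q = [1]
  Insert 4 (step 2): P = [4] / [7];  Q = [1] / [2]
  Insert 9 (step 3): P = [4, 9] / [7];  Q = [1, 3] / [2]
  Insert 5 (step 4): P = [4, 5] / [7, 9];  Q = [1, 3] / [2, 4]
  Insert 6 (step 5): P = [4, 5, 6] / [7, 9];  Q = [1, 3, 5] / [2, 4]
  Insert 8 (step 6): P = [4, 5, 6, 8] / [7, 9];  Q = [1, 3, 5, 6] / [2, 4]
  Insert 3 (step 7): P = [3, 5, 6, 8] / [4, 9] / [7];  Q = [1, 3, 5, 6] / [2, 4] / [7]
  Insert 2 (step 8): P = [2, 5, 6, 8] / [3, 9] / [4] / [7];  Q = [1, 3, 5, 6] / [2, 4] / [7] / [8]
  Insert 1 (step 9): P = [1, 5, 6, 8] / [2, 9] / [3] / [4] / [7];  Q = [1, 3, 5, 6] / [2, 4] / [7] / [8] / [9]
Final shape: (4, 2, 1, 1, 1).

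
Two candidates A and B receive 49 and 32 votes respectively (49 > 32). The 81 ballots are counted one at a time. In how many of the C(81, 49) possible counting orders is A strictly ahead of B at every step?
Strict-lead orderings = 7601512756667727261650

Total orderings of the 81 votes with 49 for A: C(81, 49) = 36218972546475641658450. By the Bertrand ballot formula (Cycle Lemma / reflection principle), the number of orderings in which A is strictly ahead of B throughout is (p − q)/(p + q) · C(p + q, p) = (49 − 32)/(49 + 32) · 36218972546475641658450 = 7601512756667727261650.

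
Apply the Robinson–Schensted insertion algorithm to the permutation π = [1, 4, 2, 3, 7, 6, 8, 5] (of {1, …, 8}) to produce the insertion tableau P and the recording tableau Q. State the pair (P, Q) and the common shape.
P = [1, 2, 3, 5, 8] / [4, 6] / [7];  Q = [1, 2, 4, 5, 7] / [3, 6] / [8];  common shape = (5, 2, 1)

Row-insert the values π_1, π_2, … into P one at a time, bumping the leftmost entry strictly greater than the inserted value down to the next row. The recording tableau Q records, in position (i, j), the step at which that cell was added to P.
  Insert 1 (step 1): P = [1];  Q = [1]
  Insert 4 (step 2): P = [1, 4];  Q = [1, 2]
  Insert 2 (step 3): P = [1, 2] / [4];  Q = [1, 2] / [3]
  Insert 3 (step 4): P = [1, 2, 3] / [4];  Q = [1, 2, 4] / [3]
  Insert 7 (step 5): P = [1, 2, 3, 7] / [4];  Q = [1, 2, 4, 5] / [3]
  Insert 6 (step 6): P = [1, 2, 3, 6] / [4, 7];  Q = [1, 2, 4, 5] / [3, 6]
  Insert 8 (step 7): P = [1, 2, 3, 6, 8] / [4, 7];  Q = [1, 2, 4, 5, 7] / [3, 6]
  Insert 5 (step 8): P = [1, 2, 3, 5, 8] / [4, 6] / [7];  Q = [1, 2, 4, 5, 7] / [3, 6] / [8]
Final shape: (5, 2, 1).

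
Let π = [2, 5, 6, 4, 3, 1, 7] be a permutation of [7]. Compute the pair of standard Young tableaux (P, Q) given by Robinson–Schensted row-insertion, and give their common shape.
P = [1, 3, 6, 7] / [2] / [4] / [5];  Q = [1, 2, 3, 7] / [4] / [5] / [6];  common shape = (4, 1, 1, 1)

Row-insert the values π_1, π_2, … into P one at a time, bumping the leftmost entry strictly greater than the inserted value down to the next row. The recording tableau Q records, in position (i, j), the step at which that cell was added to P.
  Insert 2 (step 1): P = [2];  Q = [1]
  Insert 5 (step 2): P = [2, 5];  Q = [1, 2]
  Insert 6 (step 3): P = [2, 5, 6];  Q = [1, 2, 3]
  Insert 4 (step 4): P = [2, 4, 6] / [5];  Q = [1, 2, 3] / [4]
  Insert 3 (step 5): P = [2, 3, 6] / [4] / [5];  Q = [1, 2, 3] / [4] / [5]
  Insert 1 (step 6): P = [1, 3, 6] / [2] / [4] / [5];  Q = [1, 2, 3] / [4] / [5] / [6]
  Insert 7 (step 7): P = [1, 3, 6, 7] / [2] / [4] / [5];  Q = [1, 2, 3, 7] / [4] / [5] / [6]
Final shape: (4, 1, 1, 1).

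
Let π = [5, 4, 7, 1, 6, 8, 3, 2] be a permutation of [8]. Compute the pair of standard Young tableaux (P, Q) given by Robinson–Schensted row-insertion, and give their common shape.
P = [1, 2, 8] / [3, 6] / [4, 7] / [5];  Q = [1, 3, 6] / [2, 5] / [4, 7] / [8];  common shape = (3, 2, 2, 1)

Row-insert the values π_1, π_2, … into P one at a time, bumping the leftmost entry strictly greater than the inserted value down to the next row. The recording tableau Q records, in position (i, j), the step at which that cell was added to P.
  Insert 5 (step 1): P = [5];  Q = [1]
  Insert 4 (step 2): P = [4] / [5];  Q = [1] / [2]
  Insert 7 (step 3): P = [4, 7] / [5];  Q = [1, 3] / [2]
  Insert 1 (step 4): P = [1, 7] / [4] / [5];  Q = [1, 3] / [2] / [4]
  Insert 6 (step 5): P = [1, 6] / [4, 7] / [5];  Q = [1, 3] / [2, 5] / [4]
  Insert 8 (step 6): P = [1, 6, 8] / [4, 7] / [5];  Q = [1, 3, 6] / [2, 5] / [4]
  Insert 3 (step 7): P = [1, 3, 8] / [4, 6] / [5, 7];  Q = [1, 3, 6] / [2, 5] / [4, 7]
  Insert 2 (step 8): P = [1, 2, 8] / [3, 6] / [4, 7] / [5];  Q = [1, 3, 6] / [2, 5] / [4, 7] / [8]
Final shape: (3, 2, 2, 1).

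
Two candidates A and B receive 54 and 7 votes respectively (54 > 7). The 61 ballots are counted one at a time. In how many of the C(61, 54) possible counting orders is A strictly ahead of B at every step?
Strict-lead orderings = 336143060

Total orderings of the 61 votes with 54 for A: C(61, 54) = 436270780. By the Bertrand ballot formula (Cycle Lemma / reflection principle), the number of orderings in which A is strictly ahead of B throughout is (p − q)/(p + q) · C(p + q, p) = (54 − 7)/(54 + 7) · 436270780 = 336143060.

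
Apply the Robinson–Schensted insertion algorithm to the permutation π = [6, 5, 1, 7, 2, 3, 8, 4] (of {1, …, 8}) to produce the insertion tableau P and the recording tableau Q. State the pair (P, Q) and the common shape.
P = [1, 2, 3, 4] / [5, 7, 8] / [6];  Q = [1, 4, 6, 7] / [2, 5, 8] / [3];  common shape = (4, 3, 1)

Row-insert the values π_1, π_2, … into P one at a time, bumping the leftmost entry strictly greater than the inserted value down to the next row. The recording tableau Q records, in position (i, j), the step at which that cell was added to P.
  Insert 6 (step 1): P = [6];  Q = [1]
  Insert 5 (step 2): P = [5] / [6];  Q = [1] / [2]
  Insert 1 (step 3): P = [1] / [5] / [6];  Q = [1] / [2] / [3]
  Insert 7 (step 4): P = [1, 7] / [5] / [6];  Q = [1, 4] / [2] / [3]
  Insert 2 (step 5): P = [1, 2] / [5, 7] / [6];  Q = [1, 4] / [2, 5] / [3]
  Insert 3 (step 6): P = [1, 2, 3] / [5, 7] / [6];  Q = [1, 4, 6] / [2, 5] / [3]
  Insert 8 (step 7): P = [1, 2, 3, 8] / [5, 7] / [6];  Q = [1, 4, 6, 7] / [2, 5] / [3]
  Insert 4 (step 8): P = [1, 2, 3, 4] / [5, 7, 8] / [6];  Q = [1, 4, 6, 7] / [2, 5, 8] / [3]
Final shape: (4, 3, 1).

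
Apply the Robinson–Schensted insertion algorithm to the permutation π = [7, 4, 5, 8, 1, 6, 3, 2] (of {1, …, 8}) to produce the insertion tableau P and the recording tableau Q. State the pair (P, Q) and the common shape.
P = [1, 2, 6] / [3, 5] / [4, 8] / [7];  Q = [1, 3, 4] / [2, 6] / [5, 7] / [8];  common shape = (3, 2, 2, 1)

Row-insert the values π_1, π_2, … into P one at a time, bumping the leftmost entry strictly greater than the inserted value down to the next row. The recording tableau Q records, in position (i, j), the step at which that cell was added to P.
  Insert 7 (step 1): P = [7];  Q = [1]
  Insert 4 (step 2): P = [4] / [7];  Q = [1] / [2]
  Insert 5 (step 3): P = [4, 5] / [7];  Q = [1, 3] / [2]
  Insert 8 (step 4): P = [4, 5, 8] / [7];  Q = [1, 3, 4] / [2]
  Insert 1 (step 5): P = [1, 5, 8] / [4] / [7];  Q = [1, 3, 4] / [2] / [5]
  Insert 6 (step 6): P = [1, 5, 6] / [4, 8] / [7];  Q = [1, 3, 4] / [2, 6] / [5]
  Insert 3 (step 7): P = [1, 3, 6] / [4, 5] / [7, 8];  Q = [1, 3, 4] / [2, 6] / [5, 7]
  Insert 2 (step 8): P = [1, 2, 6] / [3, 5] / [4, 8] / [7];  Q = [1, 3, 4] / [2, 6] / [5, 7] / [8]
Final shape: (3, 2, 2, 1).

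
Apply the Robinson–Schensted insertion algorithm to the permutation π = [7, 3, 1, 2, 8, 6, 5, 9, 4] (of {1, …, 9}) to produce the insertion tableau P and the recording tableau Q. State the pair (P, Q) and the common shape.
P = [1, 2, 4, 9] / [3, 5] / [6, 8] / [7];  Q = [1, 4, 5, 8] / [2, 6] / [3, 7] / [9];  common shape = (4, 2, 2, 1)

Row-insert the values π_1, π_2, … into P one at a time, bumping the leftmost entry strictly greater than the inserted value down to the next row. The recording tableau Q records, in position (i, j), the step at which that cell was added to P.
  Insert 7 (step 1): P = [7];  Q = [1]
  Insert 3 (step 2): P = [3] / [7];  Q = [1] / [2]
  Insert 1 (step 3): P = [1] / [3] / [7];  Q = [1] / [2] / [3]
  Insert 2 (step 4): P = [1, 2] / [3] / [7];  Q = [1, 4] / [2] / [3]
  Insert 8 (step 5): P = [1, 2, 8] / [3] / [7];  Q = [1, 4, 5] / [2] / [3]
  Insert 6 (step 6): P = [1, 2, 6] / [3, 8] / [7];  Q = [1, 4, 5] / [2, 6] / [3]
  Insert 5 (step 7): P = [1, 2, 5] / [3, 6] / [7, 8];  Q = [1, 4, 5] / [2, 6] / [3, 7]
  Insert 9 (step 8): P = [1, 2, 5, 9] / [3, 6] / [7, 8];  Q = [1, 4, 5, 8] / [2, 6] / [3, 7]
  Insert 4 (step 9): P = [1, 2, 4, 9] / [3, 5] / [6, 8] / [7];  Q = [1, 4, 5, 8] / [2, 6] / [3, 7] / [9]
Final shape: (4, 2, 2, 1).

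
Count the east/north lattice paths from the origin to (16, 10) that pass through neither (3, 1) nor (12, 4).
Number of paths = 3124655

Inclusion–exclusion. Total paths: C(26, 16) = 5311735. Through P₁: C(4, 3)·C(22, 13) = 1989680. Through P₂: C(16, 12)·C(10, 4) = 382200. Since P₁ is strictly southwest of P₂, a monotone path through both must visit P₁ then P₂; paths through both = C(4, 3)·C(12, 9)·C(10, 4) = 184800. Avoid both = 5311735 − 1989680 − 382200 + 184800 = 3124655.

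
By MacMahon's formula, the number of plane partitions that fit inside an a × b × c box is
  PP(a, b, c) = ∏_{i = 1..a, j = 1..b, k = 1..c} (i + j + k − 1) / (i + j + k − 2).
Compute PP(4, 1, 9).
PP(4, 1, 9) = 715

Evaluate the triple product over i = 1..4, j = 1..1, k = 1..9. The factors are (2/1) · (3/2) · (4/3) · (5/4) · (6/5) · (7/6) · (8/7) · (9/8) · … (36 factors total). The numerators and denominators telescope so the product is an integer; carrying out the multiplication exactly gives PP(4, 1, 9) = 715.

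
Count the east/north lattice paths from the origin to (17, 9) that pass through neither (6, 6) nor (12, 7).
Number of paths = 1865894

Inclusion–exclusion. Total paths: C(26, 17) = 3124550. Through P₁: C(12, 6)·C(14, 11) = 336336. Through P₂: C(19, 12)·C(7, 5) = 1058148. Since P₁ is strictly southwest of P₂, a monotone path through both must visit P₁ then P₂; paths through both = C(12, 6)·C(7, 6)·C(7, 5) = 135828. Avoid both = 3124550 − 336336 − 1058148 + 135828 = 1865894.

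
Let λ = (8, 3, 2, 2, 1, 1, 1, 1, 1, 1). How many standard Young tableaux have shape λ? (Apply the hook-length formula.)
# SYT of shape (8, 3, 2, 2, 1, 1, 1, 1, 1, 1) = 78427440

Hook-length formula: f^λ = n! / Π hook(c), product over all cells c of the Young diagram. For λ = (8, 3, 2, 2, 1, 1, 1, 1, 1, 1), n = 21 boxes. Hook lengths by row (left-to-right, top-to-bottom): [17, 10, 7, 5, 4, 3, 2, 1]; [11, 4, 1]; [9, 2]; [8, 1]; [6]; [5]; [4]; [3]; [2]; [1]. Product of hooks = 651442176000. So f^λ = 21! / 651442176000 = 51090942171709440000 / 651442176000 = 78427440.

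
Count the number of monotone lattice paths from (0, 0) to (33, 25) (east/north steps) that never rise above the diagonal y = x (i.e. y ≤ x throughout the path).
Number of paths = 4619594057037687

By the reflection principle (André's argument), the number of monotone paths to (33, 25) with n ≤ m that never go above y = x is C(58, 33) − C(58, 34) = 17451799771031262 − 12832205713993575 = 4619594057037687.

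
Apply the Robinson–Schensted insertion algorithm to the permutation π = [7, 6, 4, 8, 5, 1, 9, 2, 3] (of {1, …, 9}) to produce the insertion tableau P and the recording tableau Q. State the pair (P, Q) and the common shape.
P = [1, 2, 3] / [4, 5, 9] / [6, 8] / [7];  Q = [1, 4, 7] / [2, 5, 9] / [3, 8] / [6];  common shape = (3, 3, 2, 1)

Row-insert the values π_1, π_2, … into P one at a time, bumping the leftmost entry strictly greater than the inserted value down to the next row. The recording tableau Q records, in position (i, j), the step at which that cell was added to P.
  Insert 7 (step 1): P = [7];  Q = [1]
  Insert 6 (step 2): P = [6] / [7];  Q = [1] / [2]
  Insert 4 (step 3): P = [4] / [6] / [7];  Q = [1] / [2] / [3]
  Insert 8 (step 4): P = [4, 8] / [6] / [7];  Q = [1, 4] / [2] / [3]
  Insert 5 (step 5): P = [4, 5] / [6, 8] / [7];  Q = [1, 4] / [2, 5] / [3]
  Insert 1 (step 6): P = [1, 5] / [4, 8] / [6] / [7];  Q = [1, 4] / [2, 5] / [3] / [6]
  Insert 9 (step 7): P = [1, 5, 9] / [4, 8] / [6] / [7];  Q = [1, 4, 7] / [2, 5] / [3] / [6]
  Insert 2 (step 8): P = [1, 2, 9] / [4, 5] / [6, 8] / [7];  Q = [1, 4, 7] / [2, 5] / [3, 8] / [6]
  Insert 3 (step 9): P = [1, 2, 3] / [4, 5, 9] / [6, 8] / [7];  Q = [1, 4, 7] / [2, 5, 9] / [3, 8] / [6]
Final shape: (3, 3, 2, 1).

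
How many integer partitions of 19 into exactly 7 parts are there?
p(19, 7 parts) = 65

Partitions of n into exactly k parts are in bijection with partitions of n − k into at most k parts (subtract 1 from each part). So p(19, exactly 7) = p(12, parts ≤ 7). Computing via the recurrence p(m, j) = p(m, j−1) + p(m−j, j) gives 65.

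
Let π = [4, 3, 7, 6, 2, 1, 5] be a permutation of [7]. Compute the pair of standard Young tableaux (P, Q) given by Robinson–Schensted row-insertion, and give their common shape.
P = [1, 5] / [2, 6] / [3, 7] / [4];  Q = [1, 3] / [2, 4] / [5, 7] / [6];  common shape = (2, 2, 2, 1)

Row-insert the values π_1, π_2, … into P one at a time, bumping the leftmost entry strictly greater than the inserted value down to the next row. The recording tableau Q records, in position (i, j), the step at which that cell was added to P.
  Insert 4 (step 1): P = [4];  Q = [1]
  Insert 3 (step 2): P = [3] / [4];  Q = [1] / [2]
  Insert 7 (step 3): P = [3, 7] / [4];  Q = [1, 3] / [2]
  Insert 6 (step 4): P = [3, 6] / [4, 7];  Q = [1, 3] / [2, 4]
  Insert 2 (step 5): P = [2, 6] / [3, 7] / [4];  Q = [1, 3] / [2, 4] / [5]
  Insert 1 (step 6): P = [1, 6] / [2, 7] / [3] / [4];  Q = [1, 3] / [2, 4] / [5] / [6]
  Insert 5 (step 7): P = [1, 5] / [2, 6] / [3, 7] / [4];  Q = [1, 3] / [2, 4] / [5, 7] / [6]
Final shape: (2, 2, 2, 1).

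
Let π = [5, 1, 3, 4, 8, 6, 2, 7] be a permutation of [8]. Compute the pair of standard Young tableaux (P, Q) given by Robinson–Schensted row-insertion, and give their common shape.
P = [1, 2, 4, 6, 7] / [3, 8] / [5];  Q = [1, 3, 4, 5, 8] / [2, 6] / [7];  common shape = (5, 2, 1)

Row-insert the values π_1, π_2, … into P one at a time, bumping the leftmost entry strictly greater than the inserted value down to the next row. The recording tableau Q records, in position (i, j), the step at which that cell was added to P.
  Insert 5 (step 1): P = [5];  Q = [1]
  Insert 1 (step 2): P = [1] / [5];  Q = [1] / [2]
  Insert 3 (step 3): P = [1, 3] / [5];  Q = [1, 3] / [2]
  Insert 4 (step 4): P = [1, 3, 4] / [5];  Q = [1, 3, 4] / [2]
  Insert 8 (step 5): P = [1, 3, 4, 8] / [5];  Q = [1, 3, 4, 5] / [2]
  Insert 6 (step 6): P = [1, 3, 4, 6] / [5, 8];  Q = [1, 3, 4, 5] / [2, 6]
  Insert 2 (step 7): P = [1, 2, 4, 6] / [3, 8] / [5];  Q = [1, 3, 4, 5] / [2, 6] / [7]
  Insert 7 (step 8): P = [1, 2, 4, 6, 7] / [3, 8] / [5];  Q = [1, 3, 4, 5, 8] / [2, 6] / [7]
Final shape: (5, 2, 1).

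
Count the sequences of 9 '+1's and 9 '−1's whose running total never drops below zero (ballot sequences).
C_9 = 4862

These ballot sequences are counted by the Catalan number C_n = (1/(n + 1)) · C(2n, n). For n = 9: C_9 = (1/10) · C(18, 9) = 48620/10 = 4862.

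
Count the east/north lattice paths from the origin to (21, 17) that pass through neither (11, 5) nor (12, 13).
Number of paths = 22266487232

Inclusion–exclusion. Total paths: C(38, 21) = 28781143380. Through P₁: C(16, 11)·C(22, 10) = 2824549728. Through P₂: C(25, 12)·C(13, 9) = 3718214500. Since P₁ is strictly southwest of P₂, a monotone path through both must visit P₁ then P₂; paths through both = C(16, 11)·C(9, 1)·C(13, 9) = 28108080. Avoid both = 28781143380 − 2824549728 − 3718214500 + 28108080 = 22266487232.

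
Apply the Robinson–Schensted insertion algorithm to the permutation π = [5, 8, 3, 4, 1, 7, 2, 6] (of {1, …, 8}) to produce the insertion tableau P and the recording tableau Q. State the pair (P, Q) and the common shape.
P = [1, 2, 6] / [3, 4, 7] / [5, 8];  Q = [1, 2, 6] / [3, 4, 8] / [5, 7];  common shape = (3, 3, 2)

Row-insert the values π_1, π_2, … into P one at a time, bumping the leftmost entry strictly greater than the inserted value down to the next row. The recording tableau Q records, in position (i, j), the step at which that cell was added to P.
  Insert 5 (step 1): P = [5];  Q = [1]
  Insert 8 (step 2): P = [5, 8];  Q = [1, 2]
  Insert 3 (step 3): P = [3, 8] / [5];  Q = [1, 2] / [3]
  Insert 4 (step 4): P = [3, 4] / [5, 8];  Q = [1, 2] / [3, 4]
  Insert 1 (step 5): P = [1, 4] / [3, 8] / [5];  Q = [1, 2] / [3, 4] / [5]
  Insert 7 (step 6): P = [1, 4, 7] / [3, 8] / [5];  Q = [1, 2, 6] / [3, 4] / [5]
  Insert 2 (step 7): P = [1, 2, 7] / [3, 4] / [5, 8];  Q = [1, 2, 6] / [3, 4] / [5, 7]
  Insert 6 (step 8): P = [1, 2, 6] / [3, 4, 7] / [5, 8];  Q = [1, 2, 6] / [3, 4, 8] / [5, 7]
Final shape: (3, 3, 2).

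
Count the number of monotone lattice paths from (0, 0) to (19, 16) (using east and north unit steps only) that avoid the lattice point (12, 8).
Number of paths = 3249312000

Total paths from (0, 0) to (19, 16): C(35, 19) = 4059928950. Paths through (12, 8): (paths (0, 0) → (12, 8)) × (paths (12, 8) → (19, 16)) = C(20, 12) · C(15, 7) = 125970 · 6435 = 810616950. Avoidance count = 4059928950 − 810616950 = 3249312000.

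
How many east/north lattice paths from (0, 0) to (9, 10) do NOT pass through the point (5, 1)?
Number of paths = 88088

Total paths from (0, 0) to (9, 10): C(19, 9) = 92378. Paths through (5, 1): (paths (0, 0) → (5, 1)) × (paths (5, 1) → (9, 10)) = C(6, 5) · C(13, 4) = 6 · 715 = 4290. Avoidance count = 92378 − 4290 = 88088.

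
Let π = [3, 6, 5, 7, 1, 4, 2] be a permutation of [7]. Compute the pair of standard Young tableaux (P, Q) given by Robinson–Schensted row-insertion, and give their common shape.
P = [1, 2, 7] / [3, 4] / [5] / [6];  Q = [1, 2, 4] / [3, 6] / [5] / [7];  common shape = (3, 2, 1, 1)

Row-insert the values π_1, π_2, … into P one at a time, bumping the leftmost entry strictly greater than the inserted value down to the next row. The recording tableau Q records, in position (i, j), the step at which that cell was added to P.
  Insert 3 (step 1): P = [3];  Q = [1]
  Insert 6 (step 2): P = [3, 6];  Q = [1, 2]
  Insert 5 (step 3): P = [3, 5] / [6];  Q = [1, 2] / [3]
  Insert 7 (step 4): P = [3, 5, 7] / [6];  Q = [1, 2, 4] / [3]
  Insert 1 (step 5): P = [1, 5, 7] / [3] / [6];  Q = [1, 2, 4] / [3] / [5]
  Insert 4 (step 6): P = [1, 4, 7] / [3, 5] / [6];  Q = [1, 2, 4] / [3, 6] / [5]
  Insert 2 (step 7): P = [1, 2, 7] / [3, 4] / [5] / [6];  Q = [1, 2, 4] / [3, 6] / [5] / [7]
Final shape: (3, 2, 1, 1).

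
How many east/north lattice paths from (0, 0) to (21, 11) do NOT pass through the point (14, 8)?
Number of paths = 90652080

Total paths from (0, 0) to (21, 11): C(32, 21) = 129024480. Paths through (14, 8): (paths (0, 0) → (14, 8)) × (paths (14, 8) → (21, 11)) = C(22, 14) · C(10, 7) = 319770 · 120 = 38372400. Avoidance count = 129024480 − 38372400 = 90652080.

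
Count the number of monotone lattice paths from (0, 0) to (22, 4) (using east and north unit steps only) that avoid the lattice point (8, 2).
Number of paths = 9550

Total paths from (0, 0) to (22, 4): C(26, 22) = 14950. Paths through (8, 2): (paths (0, 0) → (8, 2)) × (paths (8, 2) → (22, 4)) = C(10, 8) · C(16, 14) = 45 · 120 = 5400. Avoidance count = 14950 − 5400 = 9550.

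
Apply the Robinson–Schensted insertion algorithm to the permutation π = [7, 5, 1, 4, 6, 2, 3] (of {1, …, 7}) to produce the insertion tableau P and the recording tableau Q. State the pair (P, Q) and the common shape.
P = [1, 2, 3] / [4, 6] / [5] / [7];  Q = [1, 4, 5] / [2, 7] / [3] / [6];  common shape = (3, 2, 1, 1)

Row-insert the values π_1, π_2, … into P one at a time, bumping the leftmost entry strictly greater than the inserted value down to the next row. The recording tableau Q records, in position (i, j), the step at which that cell was added to P.
  Insert 7 (step 1): P = [7];  Q = [1]
  Insert 5 (step 2): P = [5] / [7];  Q = [1] / [2]
  Insert 1 (step 3): P = [1] / [5] / [7];  Q = [1] / [2] / [3]
  Insert 4 (step 4): P = [1, 4] / [5] / [7];  Q = [1, 4] / [2] / [3]
  Insert 6 (step 5): P = [1, 4, 6] / [5] / [7];  Q = [1, 4, 5] / [2] / [3]
  Insert 2 (step 6): P = [1, 2, 6] / [4] / [5] / [7];  Q = [1, 4, 5] / [2] / [3] / [6]
  Insert 3 (step 7): P = [1, 2, 3] / [4, 6] / [5] / [7];  Q = [1, 4, 5] / [2, 7] / [3] / [6]
Final shape: (3, 2, 1, 1).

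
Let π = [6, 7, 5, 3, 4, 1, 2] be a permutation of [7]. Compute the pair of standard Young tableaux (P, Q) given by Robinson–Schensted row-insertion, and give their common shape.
P = [1, 2] / [3, 4] / [5, 7] / [6];  Q = [1, 2] / [3, 5] / [4, 7] / [6];  common shape = (2, 2, 2, 1)

Row-insert the values π_1, π_2, … into P one at a time, bumping the leftmost entry strictly greater than the inserted value down to the next row. The recording tableau Q records, in position (i, j), the step at which that cell was added to P.
  Insert 6 (step 1): P = [6];  Q = [1]
  Insert 7 (step 2): P = [6, 7];  Q = [1, 2]
  Insert 5 (step 3): P = [5, 7] / [6];  Q = [1, 2] / [3]
  Insert 3 (step 4): P = [3, 7] / [5] / [6];  Q = [1, 2] / [3] / [4]
  Insert 4 (step 5): P = [3, 4] / [5, 7] / [6];  Q = [1, 2] / [3, 5] / [4]
  Insert 1 (step 6): P = [1, 4] / [3, 7] / [5] / [6];  Q = [1, 2] / [3, 5] / [4] / [6]
  Insert 2 (step 7): P = [1, 2] / [3, 4] / [5, 7] / [6];  Q = [1, 2] / [3, 5] / [4, 7] / [6]
Final shape: (2, 2, 2, 1).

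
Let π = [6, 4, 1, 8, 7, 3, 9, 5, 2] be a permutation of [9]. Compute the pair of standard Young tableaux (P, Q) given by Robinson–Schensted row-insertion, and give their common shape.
P = [1, 2, 5] / [3, 7, 9] / [4, 8] / [6];  Q = [1, 4, 7] / [2, 5, 8] / [3, 6] / [9];  common shape = (3, 3, 2, 1)

Row-insert the values π_1, π_2, … into P one at a time, bumping the leftmost entry strictly greater than the inserted value down to the next row. The recording tableau Q records, in position (i, j), the step at which that cell was added to P.
  Insert 6 (step 1): P = [6];  Q = [1]
  Insert 4 (step 2): P = [4] / [6];  Q = [1] / [2]
  Insert 1 (step 3): P = [1] / [4] / [6];  Q = [1] / [2] / [3]
  Insert 8 (step 4): P = [1, 8] / [4] / [6];  Q = [1, 4] / [2] / [3]
  Insert 7 (step 5): P = [1, 7] / [4, 8] / [6];  Q = [1, 4] / [2, 5] / [3]
  Insert 3 (step 6): P = [1, 3] / [4, 7] / [6, 8];  Q = [1, 4] / [2, 5] / [3, 6]
  Insert 9 (step 7): P = [1, 3, 9] / [4, 7] / [6, 8];  Q = [1, 4, 7] / [2, 5] / [3, 6]
  Insert 5 (step 8): P = [1, 3, 5] / [4, 7, 9] / [6, 8];  Q = [1, 4, 7] / [2, 5, 8] / [3, 6]
  Insert 2 (step 9): P = [1, 2, 5] / [3, 7, 9] / [4, 8] / [6];  Q = [1, 4, 7] / [2, 5, 8] / [3, 6] / [9]
Final shape: (3, 3, 2, 1).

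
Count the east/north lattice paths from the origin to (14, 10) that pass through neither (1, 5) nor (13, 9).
Number of paths = 936848

Inclusion–exclusion. Total paths: C(24, 14) = 1961256. Through P₁: C(6, 1)·C(18, 13) = 51408. Through P₂: C(22, 13)·C(2, 1) = 994840. Since P₁ is strictly southwest of P₂, a monotone path through both must visit P₁ then P₂; paths through both = C(6, 1)·C(16, 12)·C(2, 1) = 21840. Avoid both = 1961256 − 51408 − 994840 + 21840 = 936848.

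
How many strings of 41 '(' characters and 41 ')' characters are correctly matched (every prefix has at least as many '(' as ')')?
C_41 = 10113918591637898134020

These balanced parentheses are counted by the Catalan number C_n = (1/(n + 1)) · C(2n, n). For n = 41: C_41 = (1/42) · C(82, 41) = 424784580848791721628840/42 = 10113918591637898134020.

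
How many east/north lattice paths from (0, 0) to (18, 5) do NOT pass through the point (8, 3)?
Number of paths = 22759

Total paths from (0, 0) to (18, 5): C(23, 18) = 33649. Paths through (8, 3): (paths (0, 0) → (8, 3)) × (paths (8, 3) → (18, 5)) = C(11, 8) · C(12, 10) = 165 · 66 = 10890. Avoidance count = 33649 − 10890 = 22759.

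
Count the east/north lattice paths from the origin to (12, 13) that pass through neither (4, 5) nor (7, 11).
Number of paths = 3132640

Inclusion–exclusion. Total paths: C(25, 12) = 5200300. Through P₁: C(9, 4)·C(16, 8) = 1621620. Through P₂: C(18, 7)·C(7, 5) = 668304. Since P₁ is strictly southwest of P₂, a monotone path through both must visit P₁ then P₂; paths through both = C(9, 4)·C(9, 3)·C(7, 5) = 222264. Avoid both = 5200300 − 1621620 − 668304 + 222264 = 3132640.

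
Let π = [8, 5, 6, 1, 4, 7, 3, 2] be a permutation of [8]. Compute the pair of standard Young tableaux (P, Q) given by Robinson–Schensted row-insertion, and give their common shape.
P = [1, 2, 7] / [3, 6] / [4] / [5] / [8];  Q = [1, 3, 6] / [2, 5] / [4] / [7] / [8];  common shape = (3, 2, 1, 1, 1)

Row-insert the values π_1, π_2, … into P one at a time, bumping the leftmost entry strictly greater than the inserted value down to the next row. The recording tableau Q records, in position (i, j), the step at which that cell was added to P.
  Insert 8 (step 1): P = [8];  Q = [1]
  Insert 5 (step 2): P = [5] / [8];  Q = [1] / [2]
  Insert 6 (step 3): P = [5, 6] / [8];  Q = [1, 3] / [2]
  Insert 1 (step 4): P = [1, 6] / [5] / [8];  Q = [1, 3] / [2] / [4]
  Insert 4 (step 5): P = [1, 4] / [5, 6] / [8];  Q = [1, 3] / [2, 5] / [4]
  Insert 7 (step 6): P = [1, 4, 7] / [5, 6] / [8];  Q = [1, 3, 6] / [2, 5] / [4]
  Insert 3 (step 7): P = [1, 3, 7] / [4, 6] / [5] / [8];  Q = [1, 3, 6] / [2, 5] / [4] / [7]
  Insert 2 (step 8): P = [1, 2, 7] / [3, 6] / [4] / [5] / [8];  Q = [1, 3, 6] / [2, 5] / [4] / [7] / [8]
Final shape: (3, 2, 1, 1, 1).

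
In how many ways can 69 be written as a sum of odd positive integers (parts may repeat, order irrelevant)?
p_odd(69) = 27130

Enumerate partitions using only odd parts via the recurrence o(n, m) = o(n, m−2) + o(n−m, m) over odd m, starting from the largest odd part ≤ n. This gives p_odd(69) = 27130. (Euler's theorem: equals the count of distinct-part partitions.)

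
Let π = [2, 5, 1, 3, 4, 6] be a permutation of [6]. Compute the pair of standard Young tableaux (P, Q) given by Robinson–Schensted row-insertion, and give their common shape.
P = [1, 3, 4, 6] / [2, 5];  Q = [1, 2, 5, 6] / [3, 4];  common shape = (4, 2)

Row-insert the values π_1, π_2, … into P one at a time, bumping the leftmost entry strictly greater than the inserted value down to the next row. The recording tableau Q records, in position (i, j), the step at which that cell was added to P.
  Insert 2 (step 1): P = [2];  Q = [1]
  Insert 5 (step 2): P = [2, 5];  Q = [1, 2]
  Insert 1 (step 3): P = [1, 5] / [2];  Q = [1, 2] / [3]
  Insert 3 (step 4): P = [1, 3] / [2, 5];  Q = [1, 2] / [3, 4]
  Insert 4 (step 5): P = [1, 3, 4] / [2, 5];  Q = [1, 2, 5] / [3, 4]
  Insert 6 (step 6): P = [1, 3, 4, 6] / [2, 5];  Q = [1, 2, 5, 6] / [3, 4]
Final shape: (4, 2).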